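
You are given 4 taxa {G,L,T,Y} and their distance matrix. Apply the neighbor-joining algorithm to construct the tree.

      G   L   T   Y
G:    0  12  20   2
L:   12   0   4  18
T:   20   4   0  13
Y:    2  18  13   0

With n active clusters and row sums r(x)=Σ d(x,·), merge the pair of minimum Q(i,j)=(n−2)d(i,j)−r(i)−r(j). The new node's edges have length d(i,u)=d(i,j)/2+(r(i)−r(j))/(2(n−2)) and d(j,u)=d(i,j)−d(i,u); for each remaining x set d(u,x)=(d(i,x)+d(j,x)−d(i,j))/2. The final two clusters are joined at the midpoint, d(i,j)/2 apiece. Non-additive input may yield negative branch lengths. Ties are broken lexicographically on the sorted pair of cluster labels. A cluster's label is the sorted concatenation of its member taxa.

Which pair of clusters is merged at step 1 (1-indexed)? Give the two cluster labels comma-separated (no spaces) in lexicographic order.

G,Y

1. join G+Y (d=2, Q=-63) ⇒ GY; edges |G|=5/4, |Y|=3/4
  updated: d(GY,L)=14, d(GY,T)=31/2
2. join GY+L (d=14, Q=-67/2) ⇒ GLY; edges |GY|=51/4, |L|=5/4
  updated: d(GLY,T)=11/4
3. join GLY+T (d=11/4) ⇒ GLTY; edges |GLY|=11/8, |T|=11/8
final tree: (((G:5/4,Y:3/4):51/4,L:5/4):11/8,T:11/8)
total length: 75/4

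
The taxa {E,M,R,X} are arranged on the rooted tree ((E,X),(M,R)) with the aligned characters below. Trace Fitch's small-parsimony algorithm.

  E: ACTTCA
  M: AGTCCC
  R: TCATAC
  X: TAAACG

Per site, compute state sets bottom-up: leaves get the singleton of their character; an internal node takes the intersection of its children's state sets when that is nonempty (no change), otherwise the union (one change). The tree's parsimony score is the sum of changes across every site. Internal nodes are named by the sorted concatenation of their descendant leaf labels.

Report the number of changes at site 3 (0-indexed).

EX@0: {A} ∪ {T} = {A,T} (union, +1)
MR@0: {A} ∪ {T} = {A,T} (union, +1)
EMRX@0: {A,T} ∩ {A,T} = {A,T} (intersection, +0)
EX@1: {C} ∪ {A} = {A,C} (union, +1)
MR@1: {G} ∪ {C} = {C,G} (union, +1)
EMRX@1: {A,C} ∩ {C,G} = {C} (intersection, +0)
EX@2: {T} ∪ {A} = {A,T} (union, +1)
MR@2: {T} ∪ {A} = {A,T} (union, +1)
EMRX@2: {A,T} ∩ {A,T} = {A,T} (intersection, +0)
EX@3: {T} ∪ {A} = {A,T} (union, +1)
MR@3: {C} ∪ {T} = {C,T} (union, +1)
EMRX@3: {A,T} ∩ {C,T} = {T} (intersection, +0)
EX@4: {C} ∩ {C} = {C} (intersection, +0)
MR@4: {C} ∪ {A} = {A,C} (union, +1)
EMRX@4: {C} ∩ {A,C} = {C} (intersection, +0)
EX@5: {A} ∪ {G} = {A,G} (union, +1)
MR@5: {C} ∩ {C} = {C} (intersection, +0)
EMRX@5: {A,G} ∪ {C} = {A,C,G} (union, +1)
per-site changes: [2, 2, 2, 2, 1, 2]; total = 11

2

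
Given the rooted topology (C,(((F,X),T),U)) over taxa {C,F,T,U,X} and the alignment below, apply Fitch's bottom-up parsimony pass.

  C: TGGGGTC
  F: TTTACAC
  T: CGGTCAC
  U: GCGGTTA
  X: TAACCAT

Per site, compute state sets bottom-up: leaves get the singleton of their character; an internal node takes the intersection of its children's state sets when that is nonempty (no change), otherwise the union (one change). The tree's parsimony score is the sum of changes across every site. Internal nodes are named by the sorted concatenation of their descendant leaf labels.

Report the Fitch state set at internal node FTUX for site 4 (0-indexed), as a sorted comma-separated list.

site 0, node FX: F={T} ∩ X={T} → {T} (+0)
site 0, node FTX: FX={T} ∪ T={C} → {C,T} (+1)
site 0, node FTUX: FTX={C,T} ∪ U={G} → {C,G,T} (+1)
site 0, node CFTUX: C={T} ∩ FTUX={C,G,T} → {T} (+0)
site 1, node FX: F={T} ∪ X={A} → {A,T} (+1)
site 1, node FTX: FX={A,T} ∪ T={G} → {A,G,T} (+1)
site 1, node FTUX: FTX={A,G,T} ∪ U={C} → {A,C,G,T} (+1)
site 1, node CFTUX: C={G} ∩ FTUX={A,C,G,T} → {G} (+0)
site 2, node FX: F={T} ∪ X={A} → {A,T} (+1)
site 2, node FTX: FX={A,T} ∪ T={G} → {A,G,T} (+1)
site 2, node FTUX: FTX={A,G,T} ∩ U={G} → {G} (+0)
site 2, node CFTUX: C={G} ∩ FTUX={G} → {G} (+0)
site 3, node FX: F={A} ∪ X={C} → {A,C} (+1)
site 3, node FTX: FX={A,C} ∪ T={T} → {A,C,T} (+1)
site 3, node FTUX: FTX={A,C,T} ∪ U={G} → {A,C,G,T} (+1)
site 3, node CFTUX: C={G} ∩ FTUX={A,C,G,T} → {G} (+0)
site 4, node FX: F={C} ∩ X={C} → {C} (+0)
site 4, node FTX: FX={C} ∩ T={C} → {C} (+0)
site 4, node FTUX: FTX={C} ∪ U={T} → {C,T} (+1)
site 4, node CFTUX: C={G} ∪ FTUX={C,T} → {C,G,T} (+1)
site 5, node FX: F={A} ∩ X={A} → {A} (+0)
site 5, node FTX: FX={A} ∩ T={A} → {A} (+0)
site 5, node FTUX: FTX={A} ∪ U={T} → {A,T} (+1)
site 5, node CFTUX: C={T} ∩ FTUX={A,T} → {T} (+0)
site 6, node FX: F={C} ∪ X={T} → {C,T} (+1)
site 6, node FTX: FX={C,T} ∩ T={C} → {C} (+0)
site 6, node FTUX: FTX={C} ∪ U={A} → {A,C} (+1)
site 6, node CFTUX: C={C} ∩ FTUX={A,C} → {C} (+0)
per-site changes: [2, 3, 2, 3, 2, 1, 2]; total = 15

C,T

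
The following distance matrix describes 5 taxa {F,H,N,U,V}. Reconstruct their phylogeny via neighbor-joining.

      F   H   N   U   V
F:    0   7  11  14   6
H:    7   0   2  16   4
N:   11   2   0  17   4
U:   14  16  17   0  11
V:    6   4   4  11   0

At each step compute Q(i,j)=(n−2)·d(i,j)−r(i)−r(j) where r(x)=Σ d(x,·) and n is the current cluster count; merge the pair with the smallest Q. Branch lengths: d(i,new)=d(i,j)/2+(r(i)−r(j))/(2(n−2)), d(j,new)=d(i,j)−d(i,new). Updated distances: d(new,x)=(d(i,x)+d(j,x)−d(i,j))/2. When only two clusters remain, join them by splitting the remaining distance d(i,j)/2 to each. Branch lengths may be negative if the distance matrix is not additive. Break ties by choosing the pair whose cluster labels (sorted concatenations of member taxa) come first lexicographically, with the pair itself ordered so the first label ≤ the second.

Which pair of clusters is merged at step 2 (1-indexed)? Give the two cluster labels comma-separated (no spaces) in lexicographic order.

F,U

iteration 1: select H,N (d=2, Q=-57); attach at lengths (1/6, 11/6); label the merged cluster HN
  updated: d(F,HN)=8, d(HN,U)=31/2, d(HN,V)=3
iteration 2: select F,U (d=14, Q=-81/2); attach at lengths (31/8, 81/8); label the merged cluster FU
  updated: d(FU,HN)=19/4, d(FU,V)=3/2
iteration 3: select FU,HN (d=19/4, Q=-37/4); attach at lengths (13/8, 25/8); label the merged cluster FHNU
  updated: d(FHNU,V)=-1/8
iteration 4: select FHNU,V (d=-1/8); attach at lengths (-1/16, -1/16); label the merged cluster FHNUV
final tree: (((F:31/8,U:81/8):13/8,(H:1/6,N:11/6):25/8):-1/16,V:-1/16)
total length: 165/8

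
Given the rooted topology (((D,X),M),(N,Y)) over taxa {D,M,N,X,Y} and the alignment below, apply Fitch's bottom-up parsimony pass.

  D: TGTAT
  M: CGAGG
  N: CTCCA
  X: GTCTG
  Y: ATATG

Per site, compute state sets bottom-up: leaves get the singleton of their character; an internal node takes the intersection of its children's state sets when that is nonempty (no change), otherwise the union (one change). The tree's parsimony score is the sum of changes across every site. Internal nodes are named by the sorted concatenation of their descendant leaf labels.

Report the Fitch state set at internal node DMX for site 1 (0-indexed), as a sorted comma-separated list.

site 0, node DX: D={T} ∪ X={G} → {G,T} (+1)
site 0, node DMX: DX={G,T} ∪ M={C} → {C,G,T} (+1)
site 0, node NY: N={C} ∪ Y={A} → {A,C} (+1)
site 0, node DMNXY: DMX={C,G,T} ∩ NY={A,C} → {C} (+0)
site 1, node DX: D={G} ∪ X={T} → {G,T} (+1)
site 1, node DMX: DX={G,T} ∩ M={G} → {G} (+0)
site 1, node NY: N={T} ∩ Y={T} → {T} (+0)
site 1, node DMNXY: DMX={G} ∪ NY={T} → {G,T} (+1)
site 2, node DX: D={T} ∪ X={C} → {C,T} (+1)
site 2, node DMX: DX={C,T} ∪ M={A} → {A,C,T} (+1)
site 2, node NY: N={C} ∪ Y={A} → {A,C} (+1)
site 2, node DMNXY: DMX={A,C,T} ∩ NY={A,C} → {A,C} (+0)
site 3, node DX: D={A} ∪ X={T} → {A,T} (+1)
site 3, node DMX: DX={A,T} ∪ M={G} → {A,G,T} (+1)
site 3, node NY: N={C} ∪ Y={T} → {C,T} (+1)
site 3, node DMNXY: DMX={A,G,T} ∩ NY={C,T} → {T} (+0)
site 4, node DX: D={T} ∪ X={G} → {G,T} (+1)
site 4, node DMX: DX={G,T} ∩ M={G} → {G} (+0)
site 4, node NY: N={A} ∪ Y={G} → {A,G} (+1)
site 4, node DMNXY: DMX={G} ∩ NY={A,G} → {G} (+0)
per-site changes: [3, 2, 3, 3, 2]; total = 13

G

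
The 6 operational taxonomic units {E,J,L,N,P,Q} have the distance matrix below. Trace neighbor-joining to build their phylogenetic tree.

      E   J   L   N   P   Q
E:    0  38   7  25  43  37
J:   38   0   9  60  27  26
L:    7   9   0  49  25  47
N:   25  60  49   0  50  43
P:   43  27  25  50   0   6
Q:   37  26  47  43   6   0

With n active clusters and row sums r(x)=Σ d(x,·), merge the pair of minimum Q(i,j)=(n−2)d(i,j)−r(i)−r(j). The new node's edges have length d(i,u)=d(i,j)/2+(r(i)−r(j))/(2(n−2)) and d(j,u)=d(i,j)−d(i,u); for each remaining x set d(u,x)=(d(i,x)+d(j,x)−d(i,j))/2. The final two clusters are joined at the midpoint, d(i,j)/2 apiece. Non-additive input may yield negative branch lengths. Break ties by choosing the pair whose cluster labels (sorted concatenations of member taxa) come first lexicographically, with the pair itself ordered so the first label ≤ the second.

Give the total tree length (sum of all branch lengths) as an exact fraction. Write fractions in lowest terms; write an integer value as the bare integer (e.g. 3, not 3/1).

153/2

iteration 1: select P,Q (d=6, Q=-286); attach at lengths (2, 4); label the merged cluster PQ
  updated: d(E,PQ)=37, d(J,PQ)=47/2, d(L,PQ)=33, d(N,PQ)=87/2
iteration 2: select E,N (d=25, Q=-419/2); attach at lengths (3/4, 97/4); label the merged cluster EN
  updated: d(EN,J)=73/2, d(EN,L)=31/2, d(EN,PQ)=111/4
iteration 3: select EN,PQ (d=111/4, Q=-217/2); attach at lengths (51/4, 15); label the merged cluster ENPQ
  updated: d(ENPQ,J)=129/8, d(ENPQ,L)=83/8
iteration 4: select ENPQ,J (d=129/8, Q=-71/2); attach at lengths (35/4, 59/8); label the merged cluster EJNPQ
  updated: d(EJNPQ,L)=13/8
iteration 5: select EJNPQ,L (d=13/8); attach at lengths (13/16, 13/16); label the merged cluster EJLNPQ
final tree: ((((E:3/4,N:97/4):51/4,(P:2,Q:4):15):35/4,J:59/8):13/16,L:13/16)
total length: 153/2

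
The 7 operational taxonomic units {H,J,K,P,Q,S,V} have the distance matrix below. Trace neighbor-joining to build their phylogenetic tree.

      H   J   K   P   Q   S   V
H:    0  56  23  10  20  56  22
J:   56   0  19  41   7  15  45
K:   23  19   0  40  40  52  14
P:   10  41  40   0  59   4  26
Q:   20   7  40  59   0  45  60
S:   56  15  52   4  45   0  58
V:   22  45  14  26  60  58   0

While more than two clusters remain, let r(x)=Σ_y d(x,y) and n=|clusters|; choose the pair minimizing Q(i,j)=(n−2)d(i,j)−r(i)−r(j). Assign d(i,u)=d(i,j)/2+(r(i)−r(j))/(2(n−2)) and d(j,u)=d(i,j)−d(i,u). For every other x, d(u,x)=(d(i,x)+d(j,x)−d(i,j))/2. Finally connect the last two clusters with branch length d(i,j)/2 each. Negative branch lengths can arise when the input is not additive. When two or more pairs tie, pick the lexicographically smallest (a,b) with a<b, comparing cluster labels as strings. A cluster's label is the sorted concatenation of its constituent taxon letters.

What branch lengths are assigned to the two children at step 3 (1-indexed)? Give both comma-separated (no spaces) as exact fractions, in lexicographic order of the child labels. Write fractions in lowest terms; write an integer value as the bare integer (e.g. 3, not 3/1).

49/3,109/6

step 1: merge (P,S) at d=4, Q=-390; branch lengths P→-3, S→7; new cluster PS
  updated: d(H,PS)=31, d(J,PS)=26, d(K,PS)=44, d(PS,Q)=50, d(PS,V)=40
step 2: merge (J,Q) at d=7, Q=-302; branch lengths J→1/2, Q→13/2; new cluster JQ
  updated: d(H,JQ)=69/2, d(JQ,K)=26, d(JQ,PS)=69/2, d(JQ,V)=49
step 3: merge (JQ,PS) at d=69/2, Q=-190; branch lengths JQ→49/3, PS→109/6; new cluster JPQS
  updated: d(H,JPQS)=31/2, d(JPQS,K)=71/4, d(JPQS,V)=109/4
step 4: merge (H,JPQS) at d=31/2, Q=-90; branch lengths H→31/4, JPQS→31/4; new cluster HJPQS
  updated: d(HJPQS,K)=101/8, d(HJPQS,V)=135/8
step 5: merge (HJPQS,K) at d=101/8, Q=-87/2; branch lengths HJPQS→31/4, K→39/8; new cluster HJKPQS
  updated: d(HJKPQS,V)=73/8
step 6: merge (HJKPQS,V) at d=73/8; branch lengths HJKPQS→73/16, V→73/16; new cluster HJKPQSV
final tree: (((H:31/4,((J:1/2,Q:13/2):49/3,(P:-3,S:7):109/6):31/4):31/4,K:39/8):73/16,V:73/16)
total length: 331/4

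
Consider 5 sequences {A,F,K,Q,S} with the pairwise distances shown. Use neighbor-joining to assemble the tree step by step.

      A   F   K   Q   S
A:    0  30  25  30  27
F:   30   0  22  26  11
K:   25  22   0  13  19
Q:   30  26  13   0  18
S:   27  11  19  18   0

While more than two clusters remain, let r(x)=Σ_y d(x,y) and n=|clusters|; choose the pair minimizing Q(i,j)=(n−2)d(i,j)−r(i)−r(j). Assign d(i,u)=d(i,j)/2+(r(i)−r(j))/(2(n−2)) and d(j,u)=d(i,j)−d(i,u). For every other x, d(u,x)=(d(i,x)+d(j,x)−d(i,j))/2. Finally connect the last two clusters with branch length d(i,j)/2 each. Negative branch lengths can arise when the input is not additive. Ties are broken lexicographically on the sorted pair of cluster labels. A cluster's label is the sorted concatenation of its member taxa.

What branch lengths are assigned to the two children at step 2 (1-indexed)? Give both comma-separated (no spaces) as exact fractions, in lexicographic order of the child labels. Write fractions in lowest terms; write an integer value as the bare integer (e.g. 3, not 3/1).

step 1: merge (F,S) at d=11, Q=-131; branch lengths F→47/6, S→19/6; new cluster FS
  updated: d(A,FS)=23, d(FS,K)=15, d(FS,Q)=33/2
step 2: merge (A,FS) at d=23, Q=-173/2; branch lengths A→139/8, FS→45/8; new cluster AFS
  updated: d(AFS,K)=17/2, d(AFS,Q)=47/4
step 3: merge (AFS,K) at d=17/2, Q=-133/4; branch lengths AFS→29/8, K→39/8; new cluster AFKS
  updated: d(AFKS,Q)=65/8
step 4: merge (AFKS,Q) at d=65/8; branch lengths AFKS→65/16, Q→65/16; new cluster AFKQS
final tree: (((A:139/8,(F:47/6,S:19/6):45/8):29/8,K:39/8):65/16,Q:65/16)
total length: 405/8

139/8,45/8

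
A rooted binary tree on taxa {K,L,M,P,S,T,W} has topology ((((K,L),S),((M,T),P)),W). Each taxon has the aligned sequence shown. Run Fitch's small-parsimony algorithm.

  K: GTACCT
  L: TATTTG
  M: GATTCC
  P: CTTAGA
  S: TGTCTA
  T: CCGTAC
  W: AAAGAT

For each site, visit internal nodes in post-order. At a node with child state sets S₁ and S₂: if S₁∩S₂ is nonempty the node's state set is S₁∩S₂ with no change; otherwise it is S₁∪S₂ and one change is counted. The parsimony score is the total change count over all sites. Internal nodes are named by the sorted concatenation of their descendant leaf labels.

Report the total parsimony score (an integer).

[col 0] KL: children K:{G}, L:{T} ∪→ {G,T}; cost 1
[col 0] KLS: children KL:{G,T}, S:{T} ∩→ {T}; cost 0
[col 0] MT: children M:{G}, T:{C} ∪→ {C,G}; cost 1
[col 0] MPT: children MT:{C,G}, P:{C} ∩→ {C}; cost 0
[col 0] KLMPST: children KLS:{T}, MPT:{C} ∪→ {C,T}; cost 1
[col 0] KLMPSTW: children KLMPST:{C,T}, W:{A} ∪→ {A,C,T}; cost 1
[col 1] KL: children K:{T}, L:{A} ∪→ {A,T}; cost 1
[col 1] KLS: children KL:{A,T}, S:{G} ∪→ {A,G,T}; cost 1
[col 1] MT: children M:{A}, T:{C} ∪→ {A,C}; cost 1
[col 1] MPT: children MT:{A,C}, P:{T} ∪→ {A,C,T}; cost 1
[col 1] KLMPST: children KLS:{A,G,T}, MPT:{A,C,T} ∩→ {A,T}; cost 0
[col 1] KLMPSTW: children KLMPST:{A,T}, W:{A} ∩→ {A}; cost 0
[col 2] KL: children K:{A}, L:{T} ∪→ {A,T}; cost 1
[col 2] KLS: children KL:{A,T}, S:{T} ∩→ {T}; cost 0
[col 2] MT: children M:{T}, T:{G} ∪→ {G,T}; cost 1
[col 2] MPT: children MT:{G,T}, P:{T} ∩→ {T}; cost 0
[col 2] KLMPST: children KLS:{T}, MPT:{T} ∩→ {T}; cost 0
[col 2] KLMPSTW: children KLMPST:{T}, W:{A} ∪→ {A,T}; cost 1
[col 3] KL: children K:{C}, L:{T} ∪→ {C,T}; cost 1
[col 3] KLS: children KL:{C,T}, S:{C} ∩→ {C}; cost 0
[col 3] MT: children M:{T}, T:{T} ∩→ {T}; cost 0
[col 3] MPT: children MT:{T}, P:{A} ∪→ {A,T}; cost 1
[col 3] KLMPST: children KLS:{C}, MPT:{A,T} ∪→ {A,C,T}; cost 1
[col 3] KLMPSTW: children KLMPST:{A,C,T}, W:{G} ∪→ {A,C,G,T}; cost 1
[col 4] KL: children K:{C}, L:{T} ∪→ {C,T}; cost 1
[col 4] KLS: children KL:{C,T}, S:{T} ∩→ {T}; cost 0
[col 4] MT: children M:{C}, T:{A} ∪→ {A,C}; cost 1
[col 4] MPT: children MT:{A,C}, P:{G} ∪→ {A,C,G}; cost 1
[col 4] KLMPST: children KLS:{T}, MPT:{A,C,G} ∪→ {A,C,G,T}; cost 1
[col 4] KLMPSTW: children KLMPST:{A,C,G,T}, W:{A} ∩→ {A}; cost 0
[col 5] KL: children K:{T}, L:{G} ∪→ {G,T}; cost 1
[col 5] KLS: children KL:{G,T}, S:{A} ∪→ {A,G,T}; cost 1
[col 5] MT: children M:{C}, T:{C} ∩→ {C}; cost 0
[col 5] MPT: children MT:{C}, P:{A} ∪→ {A,C}; cost 1
[col 5] KLMPST: children KLS:{A,G,T}, MPT:{A,C} ∩→ {A}; cost 0
[col 5] KLMPSTW: children KLMPST:{A}, W:{T} ∪→ {A,T}; cost 1
per-site changes: [4, 4, 3, 4, 4, 4]; total = 23

23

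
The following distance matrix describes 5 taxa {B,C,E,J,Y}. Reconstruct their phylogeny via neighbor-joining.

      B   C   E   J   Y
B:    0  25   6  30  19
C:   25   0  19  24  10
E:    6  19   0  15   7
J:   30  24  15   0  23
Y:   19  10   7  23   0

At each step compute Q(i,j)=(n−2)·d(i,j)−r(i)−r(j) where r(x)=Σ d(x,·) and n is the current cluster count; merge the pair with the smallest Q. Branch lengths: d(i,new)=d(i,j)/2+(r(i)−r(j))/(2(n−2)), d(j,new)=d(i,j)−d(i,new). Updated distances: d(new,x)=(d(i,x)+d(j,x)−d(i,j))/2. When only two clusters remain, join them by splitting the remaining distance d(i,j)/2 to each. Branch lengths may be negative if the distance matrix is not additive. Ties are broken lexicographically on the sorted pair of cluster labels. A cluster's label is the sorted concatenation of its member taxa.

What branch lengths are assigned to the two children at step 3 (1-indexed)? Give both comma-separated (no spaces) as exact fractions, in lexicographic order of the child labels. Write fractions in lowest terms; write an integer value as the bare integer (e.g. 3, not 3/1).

17/4,15/2

step 1: merge (B,E) at d=6, Q=-109; branch lengths B→17/2, E→-5/2; new cluster BE
  updated: d(BE,C)=19, d(BE,J)=39/2, d(BE,Y)=10
step 2: merge (BE,J) at d=39/2, Q=-76; branch lengths BE→21/4, J→57/4; new cluster BEJ
  updated: d(BEJ,C)=47/4, d(BEJ,Y)=27/4
step 3: merge (BEJ,C) at d=47/4, Q=-57/2; branch lengths BEJ→17/4, C→15/2; new cluster BCEJ
  updated: d(BCEJ,Y)=5/2
step 4: merge (BCEJ,Y) at d=5/2; branch lengths BCEJ→5/4, Y→5/4; new cluster BCEJY
final tree: ((((B:17/2,E:-5/2):21/4,J:57/4):17/4,C:15/2):5/4,Y:5/4)
total length: 159/4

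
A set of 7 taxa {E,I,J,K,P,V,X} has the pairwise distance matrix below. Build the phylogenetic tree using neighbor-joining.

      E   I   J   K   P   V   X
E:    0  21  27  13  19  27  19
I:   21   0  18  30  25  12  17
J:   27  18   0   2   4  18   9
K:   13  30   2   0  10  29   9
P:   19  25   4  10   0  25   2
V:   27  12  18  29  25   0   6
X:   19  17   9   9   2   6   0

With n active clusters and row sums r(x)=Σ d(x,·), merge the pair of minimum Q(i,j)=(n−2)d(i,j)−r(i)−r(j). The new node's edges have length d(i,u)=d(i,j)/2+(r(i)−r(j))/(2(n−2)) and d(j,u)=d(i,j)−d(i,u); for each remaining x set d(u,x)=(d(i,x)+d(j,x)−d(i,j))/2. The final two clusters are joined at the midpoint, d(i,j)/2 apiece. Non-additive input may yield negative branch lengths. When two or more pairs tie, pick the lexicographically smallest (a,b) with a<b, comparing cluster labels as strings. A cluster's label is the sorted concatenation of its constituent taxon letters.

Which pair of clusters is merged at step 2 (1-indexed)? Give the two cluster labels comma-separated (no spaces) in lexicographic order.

1. join I+V (d=12, Q=-180) ⇒ IV; edges |I|=33/5, |V|=27/5
  updated: d(E,IV)=18, d(IV,J)=12, d(IV,K)=47/2, d(IV,P)=19, d(IV,X)=11/2
2. join J+K (d=2, Q=-207/2) ⇒ JK; edges |J|=9/16, |K|=23/16
  updated: d(E,JK)=19, d(IV,JK)=67/4, d(JK,P)=6, d(JK,X)=8
3. join E+IV (d=18, Q=-321/4) ⇒ EIV; edges |E|=93/8, |IV|=51/8
  updated: d(EIV,JK)=71/8, d(EIV,P)=10, d(EIV,X)=13/4
4. join EIV+X (d=13/4, Q=-231/8) ⇒ EIVX; edges |EIV|=123/32, |X|=-19/32
  updated: d(EIVX,JK)=109/16, d(EIVX,P)=35/8
5. join EIVX+JK (d=109/16, Q=-275/16) ⇒ EIJKVX; edges |EIVX|=83/32, |JK|=135/32
  updated: d(EIJKVX,P)=57/32
6. join EIJKVX+P (d=57/32) ⇒ EIJKPVX; edges |EIJKVX|=57/64, |P|=57/64
final tree: ((((E:93/8,(I:33/5,V:27/5):51/8):123/32,X:-19/32):83/32,(J:9/16,K:23/16):135/32):57/64,P:57/64)
total length: 1403/32

J,K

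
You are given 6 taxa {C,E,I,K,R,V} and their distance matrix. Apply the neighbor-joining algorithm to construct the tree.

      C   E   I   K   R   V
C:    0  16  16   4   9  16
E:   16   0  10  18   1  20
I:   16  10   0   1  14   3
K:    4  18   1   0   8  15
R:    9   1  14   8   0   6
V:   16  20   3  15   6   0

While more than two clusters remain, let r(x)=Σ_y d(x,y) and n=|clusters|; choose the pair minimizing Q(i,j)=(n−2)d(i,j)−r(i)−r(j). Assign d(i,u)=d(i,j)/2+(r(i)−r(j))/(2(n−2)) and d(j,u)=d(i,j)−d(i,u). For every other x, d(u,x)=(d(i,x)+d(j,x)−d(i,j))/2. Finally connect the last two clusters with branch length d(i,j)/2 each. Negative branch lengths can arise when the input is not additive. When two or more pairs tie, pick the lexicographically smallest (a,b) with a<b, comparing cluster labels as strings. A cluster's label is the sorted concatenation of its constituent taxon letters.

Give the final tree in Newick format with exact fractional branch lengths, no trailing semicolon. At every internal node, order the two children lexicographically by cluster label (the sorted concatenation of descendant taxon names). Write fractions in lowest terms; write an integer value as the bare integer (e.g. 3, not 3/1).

(((C:31/8,K:1/8):33/8,(E:31/8,R:-23/8):49/8):35/16,(I:-1,V:4):35/16)

step 1: merge (E,R) at d=1, Q=-99; branch lengths E→31/8, R→-23/8; new cluster ER
  updated: d(C,ER)=12, d(ER,I)=23/2, d(ER,K)=25/2, d(ER,V)=25/2
step 2: merge (I,V) at d=3, Q=-69; branch lengths I→-1, V→4; new cluster IV
  updated: d(C,IV)=29/2, d(ER,IV)=21/2, d(IV,K)=13/2
step 3: merge (C,K) at d=4, Q=-91/2; branch lengths C→31/8, K→1/8; new cluster CK
  updated: d(CK,ER)=41/4, d(CK,IV)=17/2
step 4: merge (CK,ER) at d=41/4, Q=-117/4; branch lengths CK→33/8, ER→49/8; new cluster CEKR
  updated: d(CEKR,IV)=35/8
step 5: merge (CEKR,IV) at d=35/8; branch lengths CEKR→35/16, IV→35/16; new cluster CEIKRV
final tree: (((C:31/8,K:1/8):33/8,(E:31/8,R:-23/8):49/8):35/16,(I:-1,V:4):35/16)
total length: 181/8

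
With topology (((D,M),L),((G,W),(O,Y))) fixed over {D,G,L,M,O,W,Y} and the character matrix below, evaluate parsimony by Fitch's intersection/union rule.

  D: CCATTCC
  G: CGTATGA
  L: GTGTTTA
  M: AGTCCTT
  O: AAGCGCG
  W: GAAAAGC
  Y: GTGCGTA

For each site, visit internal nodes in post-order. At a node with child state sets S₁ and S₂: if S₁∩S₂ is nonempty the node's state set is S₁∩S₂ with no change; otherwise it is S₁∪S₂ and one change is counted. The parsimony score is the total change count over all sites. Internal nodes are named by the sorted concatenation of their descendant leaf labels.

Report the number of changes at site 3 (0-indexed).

site 0, node DM: D={C} ∪ M={A} → {A,C} (+1)
site 0, node DLM: DM={A,C} ∪ L={G} → {A,C,G} (+1)
site 0, node GW: G={C} ∪ W={G} → {C,G} (+1)
site 0, node OY: O={A} ∪ Y={G} → {A,G} (+1)
site 0, node GOWY: GW={C,G} ∩ OY={A,G} → {G} (+0)
site 0, node DGLMOWY: DLM={A,C,G} ∩ GOWY={G} → {G} (+0)
site 1, node DM: D={C} ∪ M={G} → {C,G} (+1)
site 1, node DLM: DM={C,G} ∪ L={T} → {C,G,T} (+1)
site 1, node GW: G={G} ∪ W={A} → {A,G} (+1)
site 1, node OY: O={A} ∪ Y={T} → {A,T} (+1)
site 1, node GOWY: GW={A,G} ∩ OY={A,T} → {A} (+0)
site 1, node DGLMOWY: DLM={C,G,T} ∪ GOWY={A} → {A,C,G,T} (+1)
site 2, node DM: D={A} ∪ M={T} → {A,T} (+1)
site 2, node DLM: DM={A,T} ∪ L={G} → {A,G,T} (+1)
site 2, node GW: G={T} ∪ W={A} → {A,T} (+1)
site 2, node OY: O={G} ∩ Y={G} → {G} (+0)
site 2, node GOWY: GW={A,T} ∪ OY={G} → {A,G,T} (+1)
site 2, node DGLMOWY: DLM={A,G,T} ∩ GOWY={A,G,T} → {A,G,T} (+0)
site 3, node DM: D={T} ∪ M={C} → {C,T} (+1)
site 3, node DLM: DM={C,T} ∩ L={T} → {T} (+0)
site 3, node GW: G={A} ∩ W={A} → {A} (+0)
site 3, node OY: O={C} ∩ Y={C} → {C} (+0)
site 3, node GOWY: GW={A} ∪ OY={C} → {A,C} (+1)
site 3, node DGLMOWY: DLM={T} ∪ GOWY={A,C} → {A,C,T} (+1)
site 4, node DM: D={T} ∪ M={C} → {C,T} (+1)
site 4, node DLM: DM={C,T} ∩ L={T} → {T} (+0)
site 4, node GW: G={T} ∪ W={A} → {A,T} (+1)
site 4, node OY: O={G} ∩ Y={G} → {G} (+0)
site 4, node GOWY: GW={A,T} ∪ OY={G} → {A,G,T} (+1)
site 4, node DGLMOWY: DLM={T} ∩ GOWY={A,G,T} → {T} (+0)
site 5, node DM: D={C} ∪ M={T} → {C,T} (+1)
site 5, node DLM: DM={C,T} ∩ L={T} → {T} (+0)
site 5, node GW: G={G} ∩ W={G} → {G} (+0)
site 5, node OY: O={C} ∪ Y={T} → {C,T} (+1)
site 5, node GOWY: GW={G} ∪ OY={C,T} → {C,G,T} (+1)
site 5, node DGLMOWY: DLM={T} ∩ GOWY={C,G,T} → {T} (+0)
site 6, node DM: D={C} ∪ M={T} → {C,T} (+1)
site 6, node DLM: DM={C,T} ∪ L={A} → {A,C,T} (+1)
site 6, node GW: G={A} ∪ W={C} → {A,C} (+1)
site 6, node OY: O={G} ∪ Y={A} → {A,G} (+1)
site 6, node GOWY: GW={A,C} ∩ OY={A,G} → {A} (+0)
site 6, node DGLMOWY: DLM={A,C,T} ∩ GOWY={A} → {A} (+0)
per-site changes: [4, 5, 4, 3, 3, 3, 4]; total = 26

3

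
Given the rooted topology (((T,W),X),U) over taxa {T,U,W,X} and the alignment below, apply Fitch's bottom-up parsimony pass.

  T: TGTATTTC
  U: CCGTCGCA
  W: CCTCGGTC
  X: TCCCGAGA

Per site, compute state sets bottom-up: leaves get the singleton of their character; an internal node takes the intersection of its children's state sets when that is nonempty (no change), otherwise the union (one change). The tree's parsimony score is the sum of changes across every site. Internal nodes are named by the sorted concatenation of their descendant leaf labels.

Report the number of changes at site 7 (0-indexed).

[col 0] TW: children T:{T}, W:{C} ∪→ {C,T}; cost 1
[col 0] TWX: children TW:{C,T}, X:{T} ∩→ {T}; cost 0
[col 0] TUWX: children TWX:{T}, U:{C} ∪→ {C,T}; cost 1
[col 1] TW: children T:{G}, W:{C} ∪→ {C,G}; cost 1
[col 1] TWX: children TW:{C,G}, X:{C} ∩→ {C}; cost 0
[col 1] TUWX: children TWX:{C}, U:{C} ∩→ {C}; cost 0
[col 2] TW: children T:{T}, W:{T} ∩→ {T}; cost 0
[col 2] TWX: children TW:{T}, X:{C} ∪→ {C,T}; cost 1
[col 2] TUWX: children TWX:{C,T}, U:{G} ∪→ {C,G,T}; cost 1
[col 3] TW: children T:{A}, W:{C} ∪→ {A,C}; cost 1
[col 3] TWX: children TW:{A,C}, X:{C} ∩→ {C}; cost 0
[col 3] TUWX: children TWX:{C}, U:{T} ∪→ {C,T}; cost 1
[col 4] TW: children T:{T}, W:{G} ∪→ {G,T}; cost 1
[col 4] TWX: children TW:{G,T}, X:{G} ∩→ {G}; cost 0
[col 4] TUWX: children TWX:{G}, U:{C} ∪→ {C,G}; cost 1
[col 5] TW: children T:{T}, W:{G} ∪→ {G,T}; cost 1
[col 5] TWX: children TW:{G,T}, X:{A} ∪→ {A,G,T}; cost 1
[col 5] TUWX: children TWX:{A,G,T}, U:{G} ∩→ {G}; cost 0
[col 6] TW: children T:{T}, W:{T} ∩→ {T}; cost 0
[col 6] TWX: children TW:{T}, X:{G} ∪→ {G,T}; cost 1
[col 6] TUWX: children TWX:{G,T}, U:{C} ∪→ {C,G,T}; cost 1
[col 7] TW: children T:{C}, W:{C} ∩→ {C}; cost 0
[col 7] TWX: children TW:{C}, X:{A} ∪→ {A,C}; cost 1
[col 7] TUWX: children TWX:{A,C}, U:{A} ∩→ {A}; cost 0
per-site changes: [2, 1, 2, 2, 2, 2, 2, 1]; total = 14

1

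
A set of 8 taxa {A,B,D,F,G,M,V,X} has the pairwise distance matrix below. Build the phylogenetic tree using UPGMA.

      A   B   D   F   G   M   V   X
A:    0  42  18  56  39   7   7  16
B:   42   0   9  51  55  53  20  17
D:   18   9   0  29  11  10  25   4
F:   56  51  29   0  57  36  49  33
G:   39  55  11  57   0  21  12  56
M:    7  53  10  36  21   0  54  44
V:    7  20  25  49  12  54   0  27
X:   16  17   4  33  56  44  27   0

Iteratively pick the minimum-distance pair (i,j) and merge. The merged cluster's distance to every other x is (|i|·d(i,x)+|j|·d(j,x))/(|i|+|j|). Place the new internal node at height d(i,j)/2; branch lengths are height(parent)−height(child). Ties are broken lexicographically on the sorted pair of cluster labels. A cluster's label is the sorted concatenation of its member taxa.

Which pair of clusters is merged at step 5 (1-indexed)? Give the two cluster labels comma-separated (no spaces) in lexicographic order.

AM,GV

step 1: merge (D,X) at d=4; branch lengths D→2, X→2; new cluster DX
  updated: d(A,DX)=17, d(B,DX)=13, d(DX,F)=31, d(DX,G)=67/2, d(DX,M)=27, d(DX,V)=26
step 2: merge (A,M) at d=7; branch lengths A→7/2, M→7/2; new cluster AM
  updated: d(AM,B)=95/2, d(AM,DX)=22, d(AM,F)=46, d(AM,G)=30, d(AM,V)=61/2
step 3: merge (G,V) at d=12; branch lengths G→6, V→6; new cluster GV
  updated: d(AM,GV)=121/4, d(B,GV)=75/2, d(DX,GV)=119/4, d(F,GV)=53
step 4: merge (B,DX) at d=13; branch lengths B→13/2, DX→9/2; new cluster BDX
  updated: d(AM,BDX)=61/2, d(BDX,F)=113/3, d(BDX,GV)=97/3
step 5: merge (AM,GV) at d=121/4; branch lengths AM→93/8, GV→73/8; new cluster AGMV
  updated: d(AGMV,BDX)=377/12, d(AGMV,F)=99/2
step 6: merge (AGMV,BDX) at d=377/12; branch lengths AGMV→7/12, BDX→221/24; new cluster ABDGMVX
  updated: d(ABDGMVX,F)=311/7
step 7: merge (ABDGMVX,F) at d=311/7; branch lengths ABDGMVX→1093/168, F→311/14; new cluster ABDFGMVX
final tree: ((((A:7/2,M:7/2):93/8,(G:6,V:6):73/8):7/12,(B:13/2,(D:2,X:2):9/2):221/24):1093/168,F:311/14)
total length: 3917/42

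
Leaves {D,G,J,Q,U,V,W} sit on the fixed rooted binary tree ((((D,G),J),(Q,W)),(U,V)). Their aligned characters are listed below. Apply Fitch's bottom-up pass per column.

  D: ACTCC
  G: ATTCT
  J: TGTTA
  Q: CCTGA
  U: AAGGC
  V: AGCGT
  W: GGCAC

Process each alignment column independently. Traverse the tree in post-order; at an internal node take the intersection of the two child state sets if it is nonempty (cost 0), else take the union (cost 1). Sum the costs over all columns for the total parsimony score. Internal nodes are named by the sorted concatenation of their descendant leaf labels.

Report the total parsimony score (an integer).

site 0, node DG: D={A} ∩ G={A} → {A} (+0)
site 0, node DGJ: DG={A} ∪ J={T} → {A,T} (+1)
site 0, node QW: Q={C} ∪ W={G} → {C,G} (+1)
site 0, node DGJQW: DGJ={A,T} ∪ QW={C,G} → {A,C,G,T} (+1)
site 0, node UV: U={A} ∩ V={A} → {A} (+0)
site 0, node DGJQUVW: DGJQW={A,C,G,T} ∩ UV={A} → {A} (+0)
site 1, node DG: D={C} ∪ G={T} → {C,T} (+1)
site 1, node DGJ: DG={C,T} ∪ J={G} → {C,G,T} (+1)
site 1, node QW: Q={C} ∪ W={G} → {C,G} (+1)
site 1, node DGJQW: DGJ={C,G,T} ∩ QW={C,G} → {C,G} (+0)
site 1, node UV: U={A} ∪ V={G} → {A,G} (+1)
site 1, node DGJQUVW: DGJQW={C,G} ∩ UV={A,G} → {G} (+0)
site 2, node DG: D={T} ∩ G={T} → {T} (+0)
site 2, node DGJ: DG={T} ∩ J={T} → {T} (+0)
site 2, node QW: Q={T} ∪ W={C} → {C,T} (+1)
site 2, node DGJQW: DGJ={T} ∩ QW={C,T} → {T} (+0)
site 2, node UV: U={G} ∪ V={C} → {C,G} (+1)
site 2, node DGJQUVW: DGJQW={T} ∪ UV={C,G} → {C,G,T} (+1)
site 3, node DG: D={C} ∩ G={C} → {C} (+0)
site 3, node DGJ: DG={C} ∪ J={T} → {C,T} (+1)
site 3, node QW: Q={G} ∪ W={A} → {A,G} (+1)
site 3, node DGJQW: DGJ={C,T} ∪ QW={A,G} → {A,C,G,T} (+1)
site 3, node UV: U={G} ∩ V={G} → {G} (+0)
site 3, node DGJQUVW: DGJQW={A,C,G,T} ∩ UV={G} → {G} (+0)
site 4, node DG: D={C} ∪ G={T} → {C,T} (+1)
site 4, node DGJ: DG={C,T} ∪ J={A} → {A,C,T} (+1)
site 4, node QW: Q={A} ∪ W={C} → {A,C} (+1)
site 4, node DGJQW: DGJ={A,C,T} ∩ QW={A,C} → {A,C} (+0)
site 4, node UV: U={C} ∪ V={T} → {C,T} (+1)
site 4, node DGJQUVW: DGJQW={A,C} ∩ UV={C,T} → {C} (+0)
per-site changes: [3, 4, 3, 3, 4]; total = 17

17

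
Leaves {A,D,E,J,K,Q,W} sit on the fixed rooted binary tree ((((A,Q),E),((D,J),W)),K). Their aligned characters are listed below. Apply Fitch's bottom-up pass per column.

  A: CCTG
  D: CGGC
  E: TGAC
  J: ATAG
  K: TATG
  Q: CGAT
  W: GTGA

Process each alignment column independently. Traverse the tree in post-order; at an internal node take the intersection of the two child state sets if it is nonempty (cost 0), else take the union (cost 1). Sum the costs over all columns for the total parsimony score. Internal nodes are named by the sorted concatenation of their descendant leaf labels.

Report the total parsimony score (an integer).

16

[col 0] AQ: children A:{C}, Q:{C} ∩→ {C}; cost 0
[col 0] AEQ: children AQ:{C}, E:{T} ∪→ {C,T}; cost 1
[col 0] DJ: children D:{C}, J:{A} ∪→ {A,C}; cost 1
[col 0] DJW: children DJ:{A,C}, W:{G} ∪→ {A,C,G}; cost 1
[col 0] ADEJQW: children AEQ:{C,T}, DJW:{A,C,G} ∩→ {C}; cost 0
[col 0] ADEJKQW: children ADEJQW:{C}, K:{T} ∪→ {C,T}; cost 1
[col 1] AQ: children A:{C}, Q:{G} ∪→ {C,G}; cost 1
[col 1] AEQ: children AQ:{C,G}, E:{G} ∩→ {G}; cost 0
[col 1] DJ: children D:{G}, J:{T} ∪→ {G,T}; cost 1
[col 1] DJW: children DJ:{G,T}, W:{T} ∩→ {T}; cost 0
[col 1] ADEJQW: children AEQ:{G}, DJW:{T} ∪→ {G,T}; cost 1
[col 1] ADEJKQW: children ADEJQW:{G,T}, K:{A} ∪→ {A,G,T}; cost 1
[col 2] AQ: children A:{T}, Q:{A} ∪→ {A,T}; cost 1
[col 2] AEQ: children AQ:{A,T}, E:{A} ∩→ {A}; cost 0
[col 2] DJ: children D:{G}, J:{A} ∪→ {A,G}; cost 1
[col 2] DJW: children DJ:{A,G}, W:{G} ∩→ {G}; cost 0
[col 2] ADEJQW: children AEQ:{A}, DJW:{G} ∪→ {A,G}; cost 1
[col 2] ADEJKQW: children ADEJQW:{A,G}, K:{T} ∪→ {A,G,T}; cost 1
[col 3] AQ: children A:{G}, Q:{T} ∪→ {G,T}; cost 1
[col 3] AEQ: children AQ:{G,T}, E:{C} ∪→ {C,G,T}; cost 1
[col 3] DJ: children D:{C}, J:{G} ∪→ {C,G}; cost 1
[col 3] DJW: children DJ:{C,G}, W:{A} ∪→ {A,C,G}; cost 1
[col 3] ADEJQW: children AEQ:{C,G,T}, DJW:{A,C,G} ∩→ {C,G}; cost 0
[col 3] ADEJKQW: children ADEJQW:{C,G}, K:{G} ∩→ {G}; cost 0
per-site changes: [4, 4, 4, 4]; total = 16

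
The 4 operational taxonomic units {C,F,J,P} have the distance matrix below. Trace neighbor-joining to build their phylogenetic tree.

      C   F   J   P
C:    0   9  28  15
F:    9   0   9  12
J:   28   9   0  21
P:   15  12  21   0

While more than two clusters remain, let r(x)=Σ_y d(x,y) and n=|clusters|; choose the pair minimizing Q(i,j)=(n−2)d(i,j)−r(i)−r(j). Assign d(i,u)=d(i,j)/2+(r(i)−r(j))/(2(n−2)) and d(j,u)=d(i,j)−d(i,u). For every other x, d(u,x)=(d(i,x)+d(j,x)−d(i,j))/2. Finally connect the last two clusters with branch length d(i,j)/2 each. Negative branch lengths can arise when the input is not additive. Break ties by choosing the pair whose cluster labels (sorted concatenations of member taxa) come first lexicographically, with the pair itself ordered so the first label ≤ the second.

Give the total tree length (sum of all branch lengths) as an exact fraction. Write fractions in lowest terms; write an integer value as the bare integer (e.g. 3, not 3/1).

59/2

iteration 1: select C,P (d=15, Q=-70); attach at lengths (17/2, 13/2); label the merged cluster CP
  updated: d(CP,F)=3, d(CP,J)=17
iteration 2: select CP,F (d=3, Q=-29); attach at lengths (11/2, -5/2); label the merged cluster CFP
  updated: d(CFP,J)=23/2
iteration 3: select CFP,J (d=23/2); attach at lengths (23/4, 23/4); label the merged cluster CFJP
final tree: (((C:17/2,P:13/2):11/2,F:-5/2):23/4,J:23/4)
total length: 59/2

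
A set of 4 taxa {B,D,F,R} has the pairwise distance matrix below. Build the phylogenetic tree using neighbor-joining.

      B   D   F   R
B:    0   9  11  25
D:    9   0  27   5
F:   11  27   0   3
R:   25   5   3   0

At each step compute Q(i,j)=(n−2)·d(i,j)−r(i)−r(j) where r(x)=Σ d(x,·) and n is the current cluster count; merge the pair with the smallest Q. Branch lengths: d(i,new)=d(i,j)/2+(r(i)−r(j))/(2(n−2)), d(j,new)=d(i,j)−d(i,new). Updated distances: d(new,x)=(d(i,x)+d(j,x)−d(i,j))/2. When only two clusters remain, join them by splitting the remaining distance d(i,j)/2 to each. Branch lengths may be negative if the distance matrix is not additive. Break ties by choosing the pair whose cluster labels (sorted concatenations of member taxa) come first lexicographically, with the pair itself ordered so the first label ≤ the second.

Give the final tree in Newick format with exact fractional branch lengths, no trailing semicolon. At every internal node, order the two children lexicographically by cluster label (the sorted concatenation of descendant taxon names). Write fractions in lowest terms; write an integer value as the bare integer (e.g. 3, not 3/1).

(((B:11/2,D:7/2):11,F:7/2):-1/4,R:-1/4)

1. join B+D (d=9, Q=-68) ⇒ BD; edges |B|=11/2, |D|=7/2
  updated: d(BD,F)=29/2, d(BD,R)=21/2
2. join BD+F (d=29/2, Q=-28) ⇒ BDF; edges |BD|=11, |F|=7/2
  updated: d(BDF,R)=-1/2
3. join BDF+R (d=-1/2) ⇒ BDFR; edges |BDF|=-1/4, |R|=-1/4
final tree: (((B:11/2,D:7/2):11,F:7/2):-1/4,R:-1/4)
total length: 23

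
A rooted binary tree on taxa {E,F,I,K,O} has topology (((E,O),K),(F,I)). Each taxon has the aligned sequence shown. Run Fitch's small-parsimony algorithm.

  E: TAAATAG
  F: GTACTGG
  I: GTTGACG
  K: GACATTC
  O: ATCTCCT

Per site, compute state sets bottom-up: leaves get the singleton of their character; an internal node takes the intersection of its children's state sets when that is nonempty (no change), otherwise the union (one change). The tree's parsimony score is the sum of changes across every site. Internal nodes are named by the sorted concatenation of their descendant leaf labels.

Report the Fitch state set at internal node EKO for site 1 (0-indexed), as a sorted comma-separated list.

[col 0] EO: children E:{T}, O:{A} ∪→ {A,T}; cost 1
[col 0] EKO: children EO:{A,T}, K:{G} ∪→ {A,G,T}; cost 1
[col 0] FI: children F:{G}, I:{G} ∩→ {G}; cost 0
[col 0] EFIKO: children EKO:{A,G,T}, FI:{G} ∩→ {G}; cost 0
[col 1] EO: children E:{A}, O:{T} ∪→ {A,T}; cost 1
[col 1] EKO: children EO:{A,T}, K:{A} ∩→ {A}; cost 0
[col 1] FI: children F:{T}, I:{T} ∩→ {T}; cost 0
[col 1] EFIKO: children EKO:{A}, FI:{T} ∪→ {A,T}; cost 1
[col 2] EO: children E:{A}, O:{C} ∪→ {A,C}; cost 1
[col 2] EKO: children EO:{A,C}, K:{C} ∩→ {C}; cost 0
[col 2] FI: children F:{A}, I:{T} ∪→ {A,T}; cost 1
[col 2] EFIKO: children EKO:{C}, FI:{A,T} ∪→ {A,C,T}; cost 1
[col 3] EO: children E:{A}, O:{T} ∪→ {A,T}; cost 1
[col 3] EKO: children EO:{A,T}, K:{A} ∩→ {A}; cost 0
[col 3] FI: children F:{C}, I:{G} ∪→ {C,G}; cost 1
[col 3] EFIKO: children EKO:{A}, FI:{C,G} ∪→ {A,C,G}; cost 1
[col 4] EO: children E:{T}, O:{C} ∪→ {C,T}; cost 1
[col 4] EKO: children EO:{C,T}, K:{T} ∩→ {T}; cost 0
[col 4] FI: children F:{T}, I:{A} ∪→ {A,T}; cost 1
[col 4] EFIKO: children EKO:{T}, FI:{A,T} ∩→ {T}; cost 0
[col 5] EO: children E:{A}, O:{C} ∪→ {A,C}; cost 1
[col 5] EKO: children EO:{A,C}, K:{T} ∪→ {A,C,T}; cost 1
[col 5] FI: children F:{G}, I:{C} ∪→ {C,G}; cost 1
[col 5] EFIKO: children EKO:{A,C,T}, FI:{C,G} ∩→ {C}; cost 0
[col 6] EO: children E:{G}, O:{T} ∪→ {G,T}; cost 1
[col 6] EKO: children EO:{G,T}, K:{C} ∪→ {C,G,T}; cost 1
[col 6] FI: children F:{G}, I:{G} ∩→ {G}; cost 0
[col 6] EFIKO: children EKO:{C,G,T}, FI:{G} ∩→ {G}; cost 0
per-site changes: [2, 2, 3, 3, 2, 3, 2]; total = 17

A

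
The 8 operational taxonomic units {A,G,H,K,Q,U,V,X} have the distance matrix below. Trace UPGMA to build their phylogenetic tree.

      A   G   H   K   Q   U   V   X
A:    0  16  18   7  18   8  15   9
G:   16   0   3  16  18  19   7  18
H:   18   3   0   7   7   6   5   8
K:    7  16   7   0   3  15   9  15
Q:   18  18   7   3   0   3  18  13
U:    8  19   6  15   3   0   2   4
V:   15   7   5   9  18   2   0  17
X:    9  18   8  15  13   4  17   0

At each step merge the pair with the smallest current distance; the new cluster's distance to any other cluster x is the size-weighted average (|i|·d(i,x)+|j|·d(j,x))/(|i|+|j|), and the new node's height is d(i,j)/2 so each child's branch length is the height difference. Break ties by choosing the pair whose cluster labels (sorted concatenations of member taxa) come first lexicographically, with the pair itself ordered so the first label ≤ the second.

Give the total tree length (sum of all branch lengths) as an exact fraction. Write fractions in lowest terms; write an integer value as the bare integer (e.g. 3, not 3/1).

iteration 1: select U,V (d=2); attach at lengths (1, 1); label the merged cluster UV
  updated: d(A,UV)=23/2, d(G,UV)=13, d(H,UV)=11/2, d(K,UV)=12, d(Q,UV)=21/2, d(UV,X)=21/2
iteration 2: select G,H (d=3); attach at lengths (3/2, 3/2); label the merged cluster GH
  updated: d(A,GH)=17, d(GH,K)=23/2, d(GH,Q)=25/2, d(GH,UV)=37/4, d(GH,X)=13
iteration 3: select K,Q (d=3); attach at lengths (3/2, 3/2); label the merged cluster KQ
  updated: d(A,KQ)=25/2, d(GH,KQ)=12, d(KQ,UV)=45/4, d(KQ,X)=14
iteration 4: select A,X (d=9); attach at lengths (9/2, 9/2); label the merged cluster AX
  updated: d(AX,GH)=15, d(AX,KQ)=53/4, d(AX,UV)=11
iteration 5: select GH,UV (d=37/4); attach at lengths (25/8, 29/8); label the merged cluster GHUV
  updated: d(AX,GHUV)=13, d(GHUV,KQ)=93/8
iteration 6: select GHUV,KQ (d=93/8); attach at lengths (19/16, 69/16); label the merged cluster GHKQUV
  updated: d(AX,GHKQUV)=157/12
iteration 7: select AX,GHKQUV (d=157/12); attach at lengths (49/24, 35/48); label the merged cluster AGHKQUVX
final tree: ((A:9/2,X:9/2):49/24,(((G:3/2,H:3/2):25/8,(U:1,V:1):29/8):19/16,(K:3/2,Q:3/2):69/16):35/48)
total length: 1537/48

1537/48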